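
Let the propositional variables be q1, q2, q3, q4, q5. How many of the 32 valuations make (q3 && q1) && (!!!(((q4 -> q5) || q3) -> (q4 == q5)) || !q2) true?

6

Initial set: {((q3 && q1) && (!!!(((q4 -> q5) || q3) -> (q4 == q5)) || !q2))}.
((q3 && q1) && (!!!(((q4 -> q5) || q3) -> (q4 == q5)) || !q2)): α-rule — add (q3 && q1), (!!!(((q4 -> q5) || q3) -> (q4 == q5)) || !q2).
(q3 && q1): α-rule — add q3, q1.
(!!!(((q4 -> q5) || q3) -> (q4 == q5)) || !q2): β-rule — branch into !!!(((q4 -> q5) || q3) -> (q4 == q5))  //  !q2.
  branch 1 (add !!!(((q4 -> q5) || q3) -> (q4 == q5))):
    !!!(((q4 -> q5) || q3) -> (q4 == q5)): drop double negation, giving !(((q4 -> q5) || q3) -> (q4 == q5)).
    !(((q4 -> q5) || q3) -> (q4 == q5)): α-rule — add ((q4 -> q5) || q3), !(q4 == q5).
    ((q4 -> q5) || q3): β-rule — branch into (q4 -> q5)  //  q3.
      branch 1.1 (add (q4 -> q5)):
        !(q4 == q5): β-rule — branch into q4, !q5  //  !q4, q5.
          branch 1.1.1 (add q4, !q5):
            (q4 -> q5): β-rule — branch into !q4  //  q5.
              branch 1.1.1.1 (add !q4):
                × closes — contains both q4 and !q4.
              branch 1.1.1.2 (add q5):
                × closes — contains both q5 and !q5.
          branch 1.1.2 (add !q4, q5):
            (q4 -> q5): β-rule — branch into !q4  //  q5.
              branch 1.1.2.1 (add !q4):
                ○ open, literals {q1=true, q3=true, q4=false, q5=true}.
              branch 1.1.2.2 (add q5):
                ○ open, literals {q1=true, q3=true, q4=false, q5=true}.
      branch 1.2 (add q3):
        !(q4 == q5): β-rule — branch into q4, !q5  //  !q4, q5.
          branch 1.2.1 (add q4, !q5):
            ○ open, literals {q1=true, q3=true, q4=true, q5=false}.
          branch 1.2.2 (add !q4, q5):
            ○ open, literals {q1=true, q3=true, q4=false, q5=true}.
  branch 2 (add !q2):
    ○ open, literals {q1=true, q2=false, q3=true}.
2 branches closed, 5 open.
Each open branch fixes some atoms; the unmentioned ones are free. Counting distinct full assignments: branch {q1=true, q3=true, q4=false, q5=true} (q2) contributes 2 new; branch {q1=true, q3=true, q4=false, q5=true} (q2) contributes 0 new; branch {q1=true, q3=true, q4=true, q5=false} (q2) contributes 2 new; branch {q1=true, q3=true, q4=false, q5=true} (q2) contributes 0 new; branch {q1=true, q2=false, q3=true} (q4, q5) contributes 2 new. Total: 6.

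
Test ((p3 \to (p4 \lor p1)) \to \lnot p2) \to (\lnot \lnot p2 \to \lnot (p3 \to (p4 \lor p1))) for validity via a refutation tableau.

Valid

Assume the negation and expand:
Initial set: {\lnot (((p3 \to (p4 \lor p1)) \to \lnot p2) \to (\lnot \lnot p2 \to \lnot (p3 \to (p4 \lor p1))))}.
\lnot (((p3 \to (p4 \lor p1)) \to \lnot p2) \to (\lnot \lnot p2 \to \lnot (p3 \to (p4 \lor p1)))): α-rule — add ((p3 \to (p4 \lor p1)) \to \lnot p2), \lnot (\lnot \lnot p2 \to \lnot (p3 \to (p4 \lor p1))).
\lnot (\lnot \lnot p2 \to \lnot (p3 \to (p4 \lor p1))): α-rule — add \lnot \lnot p2, \lnot \lnot (p3 \to (p4 \lor p1)).
\lnot \lnot p2: drop double negation, giving p2.
((p3 \to (p4 \lor p1)) \to \lnot p2): β-rule — branch into \lnot (p3 \to (p4 \lor p1))  //  \lnot p2.
  branch 1 (add \lnot (p3 \to (p4 \lor p1))):
    \lnot (p3 \to (p4 \lor p1)): α-rule — add p3, \lnot (p4 \lor p1).
    \lnot (p4 \lor p1): α-rule — add \lnot p4, \lnot p1.
    \lnot \lnot (p3 \to (p4 \lor p1)): β-rule — branch into \lnot p3  //  (p4 \lor p1).
      branch 1.1 (add \lnot p3):
        × closes — contains both p3 and \lnot p3.
      branch 1.2 (add (p4 \lor p1)):
        (p4 \lor p1): β-rule — branch into p4  //  p1.
          branch 1.2.1 (add p4):
            × closes — contains both p4 and \lnot p4.
          branch 1.2.2 (add p1):
            × closes — contains both p1 and \lnot p1.
  branch 2 (add \lnot p2):
    × closes — contains both p2 and \lnot p2.
All 4 branches close.
Every branch closed, so the negation is unsatisfiable and the formula is valid.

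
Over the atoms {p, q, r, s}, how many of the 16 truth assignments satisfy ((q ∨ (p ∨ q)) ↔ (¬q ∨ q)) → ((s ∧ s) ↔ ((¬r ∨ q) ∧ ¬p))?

10

Initial set: {(((q ∨ (p ∨ q)) ↔ (¬q ∨ q)) → ((s ∧ s) ↔ ((¬r ∨ q) ∧ ¬p)))}.
(((q ∨ (p ∨ q)) ↔ (¬q ∨ q)) → ((s ∧ s) ↔ ((¬r ∨ q) ∧ ¬p))): β-rule — branch into ¬((q ∨ (p ∨ q)) ↔ (¬q ∨ q))  //  ((s ∧ s) ↔ ((¬r ∨ q) ∧ ¬p)).
  branch 1 (add ¬((q ∨ (p ∨ q)) ↔ (¬q ∨ q))):
    ¬((q ∨ (p ∨ q)) ↔ (¬q ∨ q)): β-rule — branch into (q ∨ (p ∨ q)), ¬(¬q ∨ q)  //  ¬(q ∨ (p ∨ q)), (¬q ∨ q).
      branch 1.1 (add (q ∨ (p ∨ q)), ¬(¬q ∨ q)):
        ¬(¬q ∨ q): α-rule — add ¬¬q, ¬q.
        × closes — contains both q and ¬q.
      branch 1.2 (add ¬(q ∨ (p ∨ q)), (¬q ∨ q)):
        ¬(q ∨ (p ∨ q)): α-rule — add ¬q, ¬(p ∨ q).
        ¬(p ∨ q): α-rule — add ¬p, ¬q.
        (¬q ∨ q): β-rule — branch into ¬q  //  q.
          branch 1.2.1 (add ¬q):
            ○ open, literals {p=false, q=false}.
          branch 1.2.2 (add q):
            × closes — contains both q and ¬q.
  branch 2 (add ((s ∧ s) ↔ ((¬r ∨ q) ∧ ¬p))):
    ((s ∧ s) ↔ ((¬r ∨ q) ∧ ¬p)): β-rule — branch into (s ∧ s), ((¬r ∨ q) ∧ ¬p)  //  ¬(s ∧ s), ¬((¬r ∨ q) ∧ ¬p).
      branch 2.1 (add (s ∧ s), ((¬r ∨ q) ∧ ¬p)):
        (s ∧ s): α-rule — add s, s.
        ((¬r ∨ q) ∧ ¬p): α-rule — add (¬r ∨ q), ¬p.
        (¬r ∨ q): β-rule — branch into ¬r  //  q.
          branch 2.1.1 (add ¬r):
            ○ open, literals {p=false, r=false, s=true}.
          branch 2.1.2 (add q):
            ○ open, literals {p=false, q=true, s=true}.
      branch 2.2 (add ¬(s ∧ s), ¬((¬r ∨ q) ∧ ¬p)):
        ¬(s ∧ s): β-rule — branch into ¬s  //  ¬s.
          branch 2.2.1 (add ¬s):
            ¬((¬r ∨ q) ∧ ¬p): β-rule — branch into ¬(¬r ∨ q)  //  ¬¬p.
              branch 2.2.1.1 (add ¬(¬r ∨ q)):
                ¬(¬r ∨ q): α-rule — add ¬¬r, ¬q.
                ○ open, literals {q=false, r=true, s=false}.
              branch 2.2.1.2 (add ¬¬p):
                ○ open, literals {p=true, s=false}.
          branch 2.2.2 (add ¬s):
            ¬((¬r ∨ q) ∧ ¬p): β-rule — branch into ¬(¬r ∨ q)  //  ¬¬p.
              branch 2.2.2.1 (add ¬(¬r ∨ q)):
                ¬(¬r ∨ q): α-rule — add ¬¬r, ¬q.
                ○ open, literals {q=false, r=true, s=false}.
              branch 2.2.2.2 (add ¬¬p):
                ○ open, literals {p=true, s=false}.
2 branches closed, 7 open.
Each open branch fixes some atoms; the unmentioned ones are free. Counting distinct full assignments: branch {p=false, q=false} (r, s) contributes 4 new; branch {p=false, r=false, s=true} (q) contributes 1 new; branch {p=false, q=true, s=true} (r) contributes 1 new; branch {q=false, r=true, s=false} (p) contributes 1 new; branch {p=true, s=false} (q, r) contributes 3 new; branch {q=false, r=true, s=false} (p) contributes 0 new; branch {p=true, s=false} (q, r) contributes 0 new. Total: 10.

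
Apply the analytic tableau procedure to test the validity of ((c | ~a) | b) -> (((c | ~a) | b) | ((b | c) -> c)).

Valid

Assume the negation and expand:
Initial set: {~(((c | ~a) | b) -> (((c | ~a) | b) | ((b | c) -> c)))}.
~(((c | ~a) | b) -> (((c | ~a) | b) | ((b | c) -> c))): α-rule — add ((c | ~a) | b), ~(((c | ~a) | b) | ((b | c) -> c)).
~(((c | ~a) | b) | ((b | c) -> c)): α-rule — add ~((c | ~a) | b), ~((b | c) -> c).
~((c | ~a) | b): α-rule — add ~(c | ~a), ~b.
~((b | c) -> c): α-rule — add (b | c), ~c.
~(c | ~a): α-rule — add ~c, ~~a.
((c | ~a) | b): β-rule — branch into (c | ~a)  //  b.
  branch 1 (add (c | ~a)):
    (b | c): β-rule — branch into b  //  c.
      branch 1.1 (add b):
        × closes — contains both b and ~b.
      branch 1.2 (add c):
        × closes — contains both c and ~c.
  branch 2 (add b):
    × closes — contains both b and ~b.
All 3 branches close.
Every branch closed, so the negation is unsatisfiable and the formula is valid.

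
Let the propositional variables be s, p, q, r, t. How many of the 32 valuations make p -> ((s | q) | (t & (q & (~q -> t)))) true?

Initial set: {(p -> ((s | q) | (t & (q & (~q -> t)))))}.
(p -> ((s | q) | (t & (q & (~q -> t))))): β-rule — branch into ~p  //  ((s | q) | (t & (q & (~q -> t)))).
  branch 1 (add ~p):
    ○ open, literals {p=false}.
  branch 2 (add ((s | q) | (t & (q & (~q -> t))))):
    ((s | q) | (t & (q & (~q -> t)))): β-rule — branch into (s | q)  //  (t & (q & (~q -> t))).
      branch 2.1 (add (s | q)):
        (s | q): β-rule — branch into s  //  q.
          branch 2.1.1 (add s):
            ○ open, literals {s=true}.
          branch 2.1.2 (add q):
            ○ open, literals {q=true}.
      branch 2.2 (add (t & (q & (~q -> t)))):
        (t & (q & (~q -> t))): α-rule — add t, (q & (~q -> t)).
        (q & (~q -> t)): α-rule — add q, (~q -> t).
        (~q -> t): β-rule — branch into ~~q  //  t.
          branch 2.2.1 (add ~~q):
            ○ open, literals {q=true, t=true}.
          branch 2.2.2 (add t):
            ○ open, literals {q=true, t=true}.
0 branches closed, 5 open.
Each open branch fixes some atoms; the unmentioned ones are free. Counting distinct full assignments: branch {p=false} (s, q, r, t) contributes 16 new; branch {s=true} (p, q, r, t) contributes 8 new; branch {q=true} (s, p, r, t) contributes 4 new; branch {q=true, t=true} (s, p, r) contributes 0 new; branch {q=true, t=true} (s, p, r) contributes 0 new. Total: 28.

28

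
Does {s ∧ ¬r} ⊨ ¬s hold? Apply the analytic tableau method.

Initial set: {(s ∧ ¬r); ¬¬s}.
(s ∧ ¬r): α-rule — add s, ¬r.
○ open, literals {r=0, s=1}.
0 branches closed, 1 open.
An open branch gives a countermodel: r=0, s=1 (unmentioned atoms arbitrary); the premises hold there but the conclusion fails.

No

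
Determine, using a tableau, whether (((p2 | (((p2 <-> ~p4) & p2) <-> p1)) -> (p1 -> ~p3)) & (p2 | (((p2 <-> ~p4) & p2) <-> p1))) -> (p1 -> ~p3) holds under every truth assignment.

Assume the negation and expand:
Initial set: {~((((p2 | (((p2 <-> ~p4) & p2) <-> p1)) -> (p1 -> ~p3)) & (p2 | (((p2 <-> ~p4) & p2) <-> p1))) -> (p1 -> ~p3))}.
~((((p2 | (((p2 <-> ~p4) & p2) <-> p1)) -> (p1 -> ~p3)) & (p2 | (((p2 <-> ~p4) & p2) <-> p1))) -> (p1 -> ~p3)): α-rule — add (((p2 | (((p2 <-> ~p4) & p2) <-> p1)) -> (p1 -> ~p3)) & (p2 | (((p2 <-> ~p4) & p2) <-> p1))), ~(p1 -> ~p3).
(((p2 | (((p2 <-> ~p4) & p2) <-> p1)) -> (p1 -> ~p3)) & (p2 | (((p2 <-> ~p4) & p2) <-> p1))): α-rule — add ((p2 | (((p2 <-> ~p4) & p2) <-> p1)) -> (p1 -> ~p3)), (p2 | (((p2 <-> ~p4) & p2) <-> p1)).
~(p1 -> ~p3): α-rule — add p1, ~~p3.
((p2 | (((p2 <-> ~p4) & p2) <-> p1)) -> (p1 -> ~p3)): β-rule — branch into ~(p2 | (((p2 <-> ~p4) & p2) <-> p1))  //  (p1 -> ~p3).
  branch 1 (add ~(p2 | (((p2 <-> ~p4) & p2) <-> p1))):
    ~(p2 | (((p2 <-> ~p4) & p2) <-> p1)): α-rule — add ~p2, ~(((p2 <-> ~p4) & p2) <-> p1).
    (p2 | (((p2 <-> ~p4) & p2) <-> p1)): β-rule — branch into p2  //  (((p2 <-> ~p4) & p2) <-> p1).
      branch 1.1 (add p2):
        × closes — contains both p2 and ~p2.
      branch 1.2 (add (((p2 <-> ~p4) & p2) <-> p1)):
        ~(((p2 <-> ~p4) & p2) <-> p1): β-rule — branch into ((p2 <-> ~p4) & p2), ~p1  //  ~((p2 <-> ~p4) & p2), p1.
          branch 1.2.1 (add ((p2 <-> ~p4) & p2), ~p1):
            × closes — contains both p1 and ~p1.
          branch 1.2.2 (add ~((p2 <-> ~p4) & p2), p1):
            (((p2 <-> ~p4) & p2) <-> p1): β-rule — branch into ((p2 <-> ~p4) & p2), p1  //  ~((p2 <-> ~p4) & p2), ~p1.
              branch 1.2.2.1 (add ((p2 <-> ~p4) & p2), p1):
                ((p2 <-> ~p4) & p2): α-rule — add (p2 <-> ~p4), p2.
                × closes — contains both p2 and ~p2.
              branch 1.2.2.2 (add ~((p2 <-> ~p4) & p2), ~p1):
                × closes — contains both p1 and ~p1.
  branch 2 (add (p1 -> ~p3)):
    (p2 | (((p2 <-> ~p4) & p2) <-> p1)): β-rule — branch into p2  //  (((p2 <-> ~p4) & p2) <-> p1).
      branch 2.1 (add p2):
        (p1 -> ~p3): β-rule — branch into ~p1  //  ~p3.
          branch 2.1.1 (add ~p1):
            × closes — contains both p1 and ~p1.
          branch 2.1.2 (add ~p3):
            × closes — contains both p3 and ~p3.
      branch 2.2 (add (((p2 <-> ~p4) & p2) <-> p1)):
        (p1 -> ~p3): β-rule — branch into ~p1  //  ~p3.
          branch 2.2.1 (add ~p1):
            × closes — contains both p1 and ~p1.
          branch 2.2.2 (add ~p3):
            × closes — contains both p3 and ~p3.
All 8 branches close.
Every branch closed, so the negation is unsatisfiable and the formula is valid.

Valid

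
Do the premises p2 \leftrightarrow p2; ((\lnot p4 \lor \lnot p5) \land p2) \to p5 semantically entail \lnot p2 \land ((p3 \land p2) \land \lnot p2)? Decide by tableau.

Initial set: {T (p2 \leftrightarrow p2); T (((\lnot p4 \lor \lnot p5) \land p2) \to p5); F (\lnot p2 \land ((p3 \land p2) \land \lnot p2))}.
T (p2 \leftrightarrow p2): β-rule — branch into T p2, T p2  //  F p2, F p2.
  branch 1 (add T p2, T p2):
    T (((\lnot p4 \lor \lnot p5) \land p2) \to p5): β-rule — branch into F ((\lnot p4 \lor \lnot p5) \land p2)  //  T p5.
      branch 1.1 (add F ((\lnot p4 \lor \lnot p5) \land p2)):
        F (\lnot p2 \land ((p3 \land p2) \land \lnot p2)): β-rule — branch into F \lnot p2  //  F ((p3 \land p2) \land \lnot p2).
          branch 1.1.1 (add F \lnot p2):
            F ((\lnot p4 \lor \lnot p5) \land p2): β-rule — branch into F (\lnot p4 \lor \lnot p5)  //  F p2.
              branch 1.1.1.1 (add F (\lnot p4 \lor \lnot p5)):
                F (\lnot p4 \lor \lnot p5): α-rule — add F \lnot p4, F \lnot p5.
                ○ open, literals {p2=true, p4=true, p5=true}.
              branch 1.1.1.2 (add F p2):
                × closes — contains both p2 and \lnot p2.
          branch 1.1.2 (add F ((p3 \land p2) \land \lnot p2)):
            F ((\lnot p4 \lor \lnot p5) \land p2): β-rule — branch into F (\lnot p4 \lor \lnot p5)  //  F p2.
              branch 1.1.2.1 (add F (\lnot p4 \lor \lnot p5)):
                F (\lnot p4 \lor \lnot p5): α-rule — add F \lnot p4, F \lnot p5.
                F ((p3 \land p2) \land \lnot p2): β-rule — branch into F (p3 \land p2)  //  F \lnot p2.
                  branch 1.1.2.1.1 (add F (p3 \land p2)):
                    F (p3 \land p2): β-rule — branch into F p3  //  F p2.
                      branch 1.1.2.1.1.1 (add F p3):
                        ○ open, literals {p2=true, p3=false, p4=true, p5=true}.
                      branch 1.1.2.1.1.2 (add F p2):
                        × closes — contains both p2 and \lnot p2.
                  branch 1.1.2.1.2 (add F \lnot p2):
                    ○ open, literals {p2=true, p4=true, p5=true}.
              branch 1.1.2.2 (add F p2):
                × closes — contains both p2 and \lnot p2.
      branch 1.2 (add T p5):
        F (\lnot p2 \land ((p3 \land p2) \land \lnot p2)): β-rule — branch into F \lnot p2  //  F ((p3 \land p2) \land \lnot p2).
          branch 1.2.1 (add F \lnot p2):
            ○ open, literals {p2=true, p5=true}.
          branch 1.2.2 (add F ((p3 \land p2) \land \lnot p2)):
            F ((p3 \land p2) \land \lnot p2): β-rule — branch into F (p3 \land p2)  //  F \lnot p2.
              branch 1.2.2.1 (add F (p3 \land p2)):
                F (p3 \land p2): β-rule — branch into F p3  //  F p2.
                  branch 1.2.2.1.1 (add F p3):
                    ○ open, literals {p2=true, p3=false, p5=true}.
                  branch 1.2.2.1.2 (add F p2):
                    × closes — contains both p2 and \lnot p2.
              branch 1.2.2.2 (add F \lnot p2):
                ○ open, literals {p2=true, p5=true}.
  branch 2 (add F p2, F p2):
    T (((\lnot p4 \lor \lnot p5) \land p2) \to p5): β-rule — branch into F ((\lnot p4 \lor \lnot p5) \land p2)  //  T p5.
      branch 2.1 (add F ((\lnot p4 \lor \lnot p5) \land p2)):
        F (\lnot p2 \land ((p3 \land p2) \land \lnot p2)): β-rule — branch into F \lnot p2  //  F ((p3 \land p2) \land \lnot p2).
          branch 2.1.1 (add F \lnot p2):
            × closes — contains both p2 and \lnot p2.
          branch 2.1.2 (add F ((p3 \land p2) \land \lnot p2)):
            F ((\lnot p4 \lor \lnot p5) \land p2): β-rule — branch into F (\lnot p4 \lor \lnot p5)  //  F p2.
              branch 2.1.2.1 (add F (\lnot p4 \lor \lnot p5)):
                F (\lnot p4 \lor \lnot p5): α-rule — add F \lnot p4, F \lnot p5.
                F ((p3 \land p2) \land \lnot p2): β-rule — branch into F (p3 \land p2)  //  F \lnot p2.
                  branch 2.1.2.1.1 (add F (p3 \land p2)):
                    F (p3 \land p2): β-rule — branch into F p3  //  F p2.
                      branch 2.1.2.1.1.1 (add F p3):
                        ○ open, literals {p2=false, p3=false, p4=true, p5=true}.
                      branch 2.1.2.1.1.2 (add F p2):
                        ○ open, literals {p2=false, p4=true, p5=true}.
                  branch 2.1.2.1.2 (add F \lnot p2):
                    × closes — contains both p2 and \lnot p2.
              branch 2.1.2.2 (add F p2):
                F ((p3 \land p2) \land \lnot p2): β-rule — branch into F (p3 \land p2)  //  F \lnot p2.
                  branch 2.1.2.2.1 (add F (p3 \land p2)):
                    F (p3 \land p2): β-rule — branch into F p3  //  F p2.
                      branch 2.1.2.2.1.1 (add F p3):
                        ○ open, literals {p2=false, p3=false}.
                      branch 2.1.2.2.1.2 (add F p2):
                        ○ open, literals {p2=false}.
                  branch 2.1.2.2.2 (add F \lnot p2):
                    × closes — contains both p2 and \lnot p2.
      branch 2.2 (add T p5):
        F (\lnot p2 \land ((p3 \land p2) \land \lnot p2)): β-rule — branch into F \lnot p2  //  F ((p3 \land p2) \land \lnot p2).
          branch 2.2.1 (add F \lnot p2):
            × closes — contains both p2 and \lnot p2.
          branch 2.2.2 (add F ((p3 \land p2) \land \lnot p2)):
            F ((p3 \land p2) \land \lnot p2): β-rule — branch into F (p3 \land p2)  //  F \lnot p2.
              branch 2.2.2.1 (add F (p3 \land p2)):
                F (p3 \land p2): β-rule — branch into F p3  //  F p2.
                  branch 2.2.2.1.1 (add F p3):
                    ○ open, literals {p2=false, p3=false, p5=true}.
                  branch 2.2.2.1.2 (add F p2):
                    ○ open, literals {p2=false, p5=true}.
              branch 2.2.2.2 (add F \lnot p2):
                × closes — contains both p2 and \lnot p2.
9 branches closed, 12 open.
An open branch gives a countermodel: p2=true, p4=true, p5=true (unmentioned atoms arbitrary); the premises hold there but the conclusion fails.

No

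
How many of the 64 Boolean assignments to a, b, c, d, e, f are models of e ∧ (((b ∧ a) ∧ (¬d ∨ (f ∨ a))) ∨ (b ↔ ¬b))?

Initial set: {(e ∧ (((b ∧ a) ∧ (¬d ∨ (f ∨ a))) ∨ (b ↔ ¬b)))}.
(e ∧ (((b ∧ a) ∧ (¬d ∨ (f ∨ a))) ∨ (b ↔ ¬b))): α-rule — add e, (((b ∧ a) ∧ (¬d ∨ (f ∨ a))) ∨ (b ↔ ¬b)).
(((b ∧ a) ∧ (¬d ∨ (f ∨ a))) ∨ (b ↔ ¬b)): β-rule — branch into ((b ∧ a) ∧ (¬d ∨ (f ∨ a)))  //  (b ↔ ¬b).
  branch 1 (add ((b ∧ a) ∧ (¬d ∨ (f ∨ a)))):
    ((b ∧ a) ∧ (¬d ∨ (f ∨ a))): α-rule — add (b ∧ a), (¬d ∨ (f ∨ a)).
    (b ∧ a): α-rule — add b, a.
    (¬d ∨ (f ∨ a)): β-rule — branch into ¬d  //  (f ∨ a).
      branch 1.1 (add ¬d):
        ○ open, literals {a=T, b=T, d=F, e=T}.
      branch 1.2 (add (f ∨ a)):
        (f ∨ a): β-rule — branch into f  //  a.
          branch 1.2.1 (add f):
            ○ open, literals {a=T, b=T, e=T, f=T}.
          branch 1.2.2 (add a):
            ○ open, literals {a=T, b=T, e=T}.
  branch 2 (add (b ↔ ¬b)):
    (b ↔ ¬b): β-rule — branch into b, ¬b  //  ¬b, ¬¬b.
      branch 2.1 (add b, ¬b):
        × closes — contains both b and ¬b.
      branch 2.2 (add ¬b, ¬¬b):
        × closes — contains both b and ¬b.
2 branches closed, 3 open.
Each open branch fixes some atoms; the unmentioned ones are free. Counting distinct full assignments: branch {a=T, b=T, d=F, e=T} (c, f) contributes 4 new; branch {a=T, b=T, e=T, f=T} (c, d) contributes 2 new; branch {a=T, b=T, e=T} (c, d, f) contributes 2 new. Total: 8.

8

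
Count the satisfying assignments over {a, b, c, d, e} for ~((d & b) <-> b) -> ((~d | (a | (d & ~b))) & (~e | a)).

30

Initial set: {(~((d & b) <-> b) -> ((~d | (a | (d & ~b))) & (~e | a)))}.
(~((d & b) <-> b) -> ((~d | (a | (d & ~b))) & (~e | a))): β-rule — branch into ~~((d & b) <-> b)  //  ((~d | (a | (d & ~b))) & (~e | a)).
  branch 1 (add ~~((d & b) <-> b)):
    ~~((d & b) <-> b): β-rule — branch into (d & b), b  //  ~(d & b), ~b.
      branch 1.1 (add (d & b), b):
        (d & b): α-rule — add d, b.
        ○ open, literals {b=1, d=1}.
      branch 1.2 (add ~(d & b), ~b):
        ~(d & b): β-rule — branch into ~d  //  ~b.
          branch 1.2.1 (add ~d):
            ○ open, literals {b=0, d=0}.
          branch 1.2.2 (add ~b):
            ○ open, literals {b=0}.
  branch 2 (add ((~d | (a | (d & ~b))) & (~e | a))):
    ((~d | (a | (d & ~b))) & (~e | a)): α-rule — add (~d | (a | (d & ~b))), (~e | a).
    (~d | (a | (d & ~b))): β-rule — branch into ~d  //  (a | (d & ~b)).
      branch 2.1 (add ~d):
        (~e | a): β-rule — branch into ~e  //  a.
          branch 2.1.1 (add ~e):
            ○ open, literals {d=0, e=0}.
          branch 2.1.2 (add a):
            ○ open, literals {a=1, d=0}.
      branch 2.2 (add (a | (d & ~b))):
        (~e | a): β-rule — branch into ~e  //  a.
          branch 2.2.1 (add ~e):
            (a | (d & ~b)): β-rule — branch into a  //  (d & ~b).
              branch 2.2.1.1 (add a):
                ○ open, literals {a=1, e=0}.
              branch 2.2.1.2 (add (d & ~b)):
                (d & ~b): α-rule — add d, ~b.
                ○ open, literals {b=0, d=1, e=0}.
          branch 2.2.2 (add a):
            (a | (d & ~b)): β-rule — branch into a  //  (d & ~b).
              branch 2.2.2.1 (add a):
                ○ open, literals {a=1}.
              branch 2.2.2.2 (add (d & ~b)):
                (d & ~b): α-rule — add d, ~b.
                ○ open, literals {a=1, b=0, d=1}.
0 branches closed, 9 open.
Each open branch fixes some atoms; the unmentioned ones are free. Counting distinct full assignments: branch {b=1, d=1} (a, c, e) contributes 8 new; branch {b=0, d=0} (a, c, e) contributes 8 new; branch {b=0} (a, c, d, e) contributes 8 new; branch {d=0, e=0} (a, b, c) contributes 4 new; branch {a=1, d=0} (b, c, e) contributes 2 new; branch {a=1, e=0} (b, c, d) contributes 0 new; branch {b=0, d=1, e=0} (a, c) contributes 0 new; branch {a=1} (b, c, d, e) contributes 0 new; branch {a=1, b=0, d=1} (c, e) contributes 0 new. Total: 30.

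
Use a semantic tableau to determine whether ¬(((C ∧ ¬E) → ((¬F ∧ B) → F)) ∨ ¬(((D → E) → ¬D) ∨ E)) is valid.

Assume the negation and expand:
Initial set: {F ¬(((C ∧ ¬E) → ((¬F ∧ B) → F)) ∨ ¬(((D → E) → ¬D) ∨ E))}.
F ¬(((C ∧ ¬E) → ((¬F ∧ B) → F)) ∨ ¬(((D → E) → ¬D) ∨ E)): β-rule — branch into T ((C ∧ ¬E) → ((¬F ∧ B) → F))  //  T ¬(((D → E) → ¬D) ∨ E).
  branch 1 (add T ((C ∧ ¬E) → ((¬F ∧ B) → F))):
    T ((C ∧ ¬E) → ((¬F ∧ B) → F)): β-rule — branch into F (C ∧ ¬E)  //  T ((¬F ∧ B) → F).
      branch 1.1 (add F (C ∧ ¬E)):
        F (C ∧ ¬E): β-rule — branch into F C  //  F ¬E.
          branch 1.1.1 (add F C):
            ○ open, literals {C=0}.
          branch 1.1.2 (add F ¬E):
            ○ open, literals {E=1}.
      branch 1.2 (add T ((¬F ∧ B) → F)):
        T ((¬F ∧ B) → F): β-rule — branch into F (¬F ∧ B)  //  T F.
          branch 1.2.1 (add F (¬F ∧ B)):
            F (¬F ∧ B): β-rule — branch into F ¬F  //  F B.
              branch 1.2.1.1 (add F ¬F):
                ○ open, literals {F=1}.
              branch 1.2.1.2 (add F B):
                ○ open, literals {B=0}.
          branch 1.2.2 (add T F):
            ○ open, literals {F=1}.
  branch 2 (add T ¬(((D → E) → ¬D) ∨ E)):
    T ¬(((D → E) → ¬D) ∨ E): α-rule — add F ((D → E) → ¬D), F E.
    F ((D → E) → ¬D): α-rule — add T (D → E), F ¬D.
    T (D → E): β-rule — branch into F D  //  T E.
      branch 2.1 (add F D):
        × closes — contains both D and ¬D.
      branch 2.2 (add T E):
        × closes — contains both E and ¬E.
2 branches closed, 5 open.
An open branch gives a countermodel: C=0 (unmentioned atoms arbitrary); under it the original formula is false.

Not valid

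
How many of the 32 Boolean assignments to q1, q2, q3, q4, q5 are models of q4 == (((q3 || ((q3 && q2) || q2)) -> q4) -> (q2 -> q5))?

Initial set: {(q4 == (((q3 || ((q3 && q2) || q2)) -> q4) -> (q2 -> q5)))}.
(q4 == (((q3 || ((q3 && q2) || q2)) -> q4) -> (q2 -> q5))): β-rule — branch into q4, (((q3 || ((q3 && q2) || q2)) -> q4) -> (q2 -> q5))  //  !q4, !(((q3 || ((q3 && q2) || q2)) -> q4) -> (q2 -> q5)).
  branch 1 (add q4, (((q3 || ((q3 && q2) || q2)) -> q4) -> (q2 -> q5))):
    (((q3 || ((q3 && q2) || q2)) -> q4) -> (q2 -> q5)): β-rule — branch into !((q3 || ((q3 && q2) || q2)) -> q4)  //  (q2 -> q5).
      branch 1.1 (add !((q3 || ((q3 && q2) || q2)) -> q4)):
        !((q3 || ((q3 && q2) || q2)) -> q4): α-rule — add (q3 || ((q3 && q2) || q2)), !q4.
        × closes — contains both q4 and !q4.
      branch 1.2 (add (q2 -> q5)):
        (q2 -> q5): β-rule — branch into !q2  //  q5.
          branch 1.2.1 (add !q2):
            ○ open, literals {q2=0, q4=1}.
          branch 1.2.2 (add q5):
            ○ open, literals {q4=1, q5=1}.
  branch 2 (add !q4, !(((q3 || ((q3 && q2) || q2)) -> q4) -> (q2 -> q5))):
    !(((q3 || ((q3 && q2) || q2)) -> q4) -> (q2 -> q5)): α-rule — add ((q3 || ((q3 && q2) || q2)) -> q4), !(q2 -> q5).
    !(q2 -> q5): α-rule — add q2, !q5.
    ((q3 || ((q3 && q2) || q2)) -> q4): β-rule — branch into !(q3 || ((q3 && q2) || q2))  //  q4.
      branch 2.1 (add !(q3 || ((q3 && q2) || q2))):
        !(q3 || ((q3 && q2) || q2)): α-rule — add !q3, !((q3 && q2) || q2).
        !((q3 && q2) || q2): α-rule — add !(q3 && q2), !q2.
        × closes — contains both q2 and !q2.
      branch 2.2 (add q4):
        × closes — contains both q4 and !q4.
3 branches closed, 2 open.
Each open branch fixes some atoms; the unmentioned ones are free. Counting distinct full assignments: branch {q2=0, q4=1} (q1, q3, q5) contributes 8 new; branch {q4=1, q5=1} (q1, q2, q3) contributes 4 new. Total: 12.

12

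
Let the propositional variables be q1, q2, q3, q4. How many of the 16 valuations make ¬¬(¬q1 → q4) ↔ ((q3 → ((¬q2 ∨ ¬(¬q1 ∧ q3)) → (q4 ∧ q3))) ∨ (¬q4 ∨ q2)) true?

12

Initial set: {(¬¬(¬q1 → q4) ↔ ((q3 → ((¬q2 ∨ ¬(¬q1 ∧ q3)) → (q4 ∧ q3))) ∨ (¬q4 ∨ q2)))}.
(¬¬(¬q1 → q4) ↔ ((q3 → ((¬q2 ∨ ¬(¬q1 ∧ q3)) → (q4 ∧ q3))) ∨ (¬q4 ∨ q2))): β-rule — branch into ¬¬(¬q1 → q4), ((q3 → ((¬q2 ∨ ¬(¬q1 ∧ q3)) → (q4 ∧ q3))) ∨ (¬q4 ∨ q2))  //  ¬¬¬(¬q1 → q4), ¬((q3 → ((¬q2 ∨ ¬(¬q1 ∧ q3)) → (q4 ∧ q3))) ∨ (¬q4 ∨ q2)).
  branch 1 (add ¬¬(¬q1 → q4), ((q3 → ((¬q2 ∨ ¬(¬q1 ∧ q3)) → (q4 ∧ q3))) ∨ (¬q4 ∨ q2))):
    ¬¬(¬q1 → q4): drop double negation, giving (¬q1 → q4).
    ((q3 → ((¬q2 ∨ ¬(¬q1 ∧ q3)) → (q4 ∧ q3))) ∨ (¬q4 ∨ q2)): β-rule — branch into (q3 → ((¬q2 ∨ ¬(¬q1 ∧ q3)) → (q4 ∧ q3)))  //  (¬q4 ∨ q2).
      branch 1.1 (add (q3 → ((¬q2 ∨ ¬(¬q1 ∧ q3)) → (q4 ∧ q3)))):
        (¬q1 → q4): β-rule — branch into ¬¬q1  //  q4.
          branch 1.1.1 (add ¬¬q1):
            (q3 → ((¬q2 ∨ ¬(¬q1 ∧ q3)) → (q4 ∧ q3))): β-rule — branch into ¬q3  //  ((¬q2 ∨ ¬(¬q1 ∧ q3)) → (q4 ∧ q3)).
              branch 1.1.1.1 (add ¬q3):
                ○ open, literals {q1=T, q3=F}.
              branch 1.1.1.2 (add ((¬q2 ∨ ¬(¬q1 ∧ q3)) → (q4 ∧ q3))):
                ((¬q2 ∨ ¬(¬q1 ∧ q3)) → (q4 ∧ q3)): β-rule — branch into ¬(¬q2 ∨ ¬(¬q1 ∧ q3))  //  (q4 ∧ q3).
                  branch 1.1.1.2.1 (add ¬(¬q2 ∨ ¬(¬q1 ∧ q3))):
                    ¬(¬q2 ∨ ¬(¬q1 ∧ q3)): α-rule — add ¬¬q2, ¬¬(¬q1 ∧ q3).
                    ¬¬(¬q1 ∧ q3): α-rule — add ¬q1, q3.
                    × closes — contains both q1 and ¬q1.
                  branch 1.1.1.2.2 (add (q4 ∧ q3)):
                    (q4 ∧ q3): α-rule — add q4, q3.
                    ○ open, literals {q1=T, q3=T, q4=T}.
          branch 1.1.2 (add q4):
            (q3 → ((¬q2 ∨ ¬(¬q1 ∧ q3)) → (q4 ∧ q3))): β-rule — branch into ¬q3  //  ((¬q2 ∨ ¬(¬q1 ∧ q3)) → (q4 ∧ q3)).
              branch 1.1.2.1 (add ¬q3):
                ○ open, literals {q3=F, q4=T}.
              branch 1.1.2.2 (add ((¬q2 ∨ ¬(¬q1 ∧ q3)) → (q4 ∧ q3))):
                ((¬q2 ∨ ¬(¬q1 ∧ q3)) → (q4 ∧ q3)): β-rule — branch into ¬(¬q2 ∨ ¬(¬q1 ∧ q3))  //  (q4 ∧ q3).
                  branch 1.1.2.2.1 (add ¬(¬q2 ∨ ¬(¬q1 ∧ q3))):
                    ¬(¬q2 ∨ ¬(¬q1 ∧ q3)): α-rule — add ¬¬q2, ¬¬(¬q1 ∧ q3).
                    ¬¬(¬q1 ∧ q3): α-rule — add ¬q1, q3.
                    ○ open, literals {q1=F, q2=T, q3=T, q4=T}.
                  branch 1.1.2.2.2 (add (q4 ∧ q3)):
                    (q4 ∧ q3): α-rule — add q4, q3.
                    ○ open, literals {q3=T, q4=T}.
      branch 1.2 (add (¬q4 ∨ q2)):
        (¬q1 → q4): β-rule — branch into ¬¬q1  //  q4.
          branch 1.2.1 (add ¬¬q1):
            (¬q4 ∨ q2): β-rule — branch into ¬q4  //  q2.
              branch 1.2.1.1 (add ¬q4):
                ○ open, literals {q1=T, q4=F}.
              branch 1.2.1.2 (add q2):
                ○ open, literals {q1=T, q2=T}.
          branch 1.2.2 (add q4):
            (¬q4 ∨ q2): β-rule — branch into ¬q4  //  q2.
              branch 1.2.2.1 (add ¬q4):
                × closes — contains both q4 and ¬q4.
              branch 1.2.2.2 (add q2):
                ○ open, literals {q2=T, q4=T}.
  branch 2 (add ¬¬¬(¬q1 → q4), ¬((q3 → ((¬q2 ∨ ¬(¬q1 ∧ q3)) → (q4 ∧ q3))) ∨ (¬q4 ∨ q2))):
    ¬¬¬(¬q1 → q4): drop double negation, giving ¬(¬q1 → q4).
    ¬((q3 → ((¬q2 ∨ ¬(¬q1 ∧ q3)) → (q4 ∧ q3))) ∨ (¬q4 ∨ q2)): α-rule — add ¬(q3 → ((¬q2 ∨ ¬(¬q1 ∧ q3)) → (q4 ∧ q3))), ¬(¬q4 ∨ q2).
    ¬(¬q1 → q4): α-rule — add ¬q1, ¬q4.
    ¬(q3 → ((¬q2 ∨ ¬(¬q1 ∧ q3)) → (q4 ∧ q3))): α-rule — add q3, ¬((¬q2 ∨ ¬(¬q1 ∧ q3)) → (q4 ∧ q3)).
    ¬(¬q4 ∨ q2): α-rule — add ¬¬q4, ¬q2.
    × closes — contains both q4 and ¬q4.
3 branches closed, 8 open.
Each open branch fixes some atoms; the unmentioned ones are free. Counting distinct full assignments: branch {q1=T, q3=F} (q2, q4) contributes 4 new; branch {q1=T, q3=T, q4=T} (q2) contributes 2 new; branch {q3=F, q4=T} (q1, q2) contributes 2 new; branch {q1=F, q2=T, q3=T, q4=T} (none free) contributes 1 new; branch {q3=T, q4=T} (q1, q2) contributes 1 new; branch {q1=T, q4=F} (q2, q3) contributes 2 new; branch {q1=T, q2=T} (q3, q4) contributes 0 new; branch {q2=T, q4=T} (q1, q3) contributes 0 new. Total: 12.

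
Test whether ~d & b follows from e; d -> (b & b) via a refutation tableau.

Initial set: {e; (d -> (b & b)); ~(~d & b)}.
(d -> (b & b)): β-rule — branch into ~d  //  (b & b).
  branch 1 (add ~d):
    ~(~d & b): β-rule — branch into ~~d  //  ~b.
      branch 1.1 (add ~~d):
        × closes — contains both d and ~d.
      branch 1.2 (add ~b):
        ○ open, literals {b=F, d=F, e=T}.
  branch 2 (add (b & b)):
    (b & b): α-rule — add b, b.
    ~(~d & b): β-rule — branch into ~~d  //  ~b.
      branch 2.1 (add ~~d):
        ○ open, literals {b=T, d=T, e=T}.
      branch 2.2 (add ~b):
        × closes — contains both b and ~b.
2 branches closed, 2 open.
An open branch gives a countermodel: b=F, d=F, e=T (unmentioned atoms arbitrary); the premises hold there but the conclusion fails.

No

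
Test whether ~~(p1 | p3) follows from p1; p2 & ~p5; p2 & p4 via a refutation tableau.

Initial set: {T p1; T (p2 & ~p5); T (p2 & p4); F ~~(p1 | p3)}.
T (p2 & ~p5): α-rule — add T p2, T ~p5.
T (p2 & p4): α-rule — add T p2, T p4.
F ~~(p1 | p3): drop double negation, giving F (p1 | p3).
F (p1 | p3): α-rule — add F p1, F p3.
× closes — contains both p1 and ~p1.
All 1 branch closes.
Every branch closed, so the premises entail the conclusion.

Yes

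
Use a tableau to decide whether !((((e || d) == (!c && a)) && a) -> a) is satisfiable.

Unsatisfiable

Initial set: {!((((e || d) == (!c && a)) && a) -> a)}.
!((((e || d) == (!c && a)) && a) -> a): α-rule — add (((e || d) == (!c && a)) && a), !a.
(((e || d) == (!c && a)) && a): α-rule — add ((e || d) == (!c && a)), a.
× closes — contains both a and !a.
All 1 branch closes.
Every branch closed; the formula is unsatisfiable.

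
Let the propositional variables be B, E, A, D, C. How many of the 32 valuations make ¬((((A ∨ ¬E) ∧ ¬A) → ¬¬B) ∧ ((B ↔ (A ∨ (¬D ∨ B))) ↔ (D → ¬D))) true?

Initial set: {¬((((A ∨ ¬E) ∧ ¬A) → ¬¬B) ∧ ((B ↔ (A ∨ (¬D ∨ B))) ↔ (D → ¬D)))}.
¬((((A ∨ ¬E) ∧ ¬A) → ¬¬B) ∧ ((B ↔ (A ∨ (¬D ∨ B))) ↔ (D → ¬D))): β-rule — branch into ¬(((A ∨ ¬E) ∧ ¬A) → ¬¬B)  //  ¬((B ↔ (A ∨ (¬D ∨ B))) ↔ (D → ¬D)).
  branch 1 (add ¬(((A ∨ ¬E) ∧ ¬A) → ¬¬B)):
    ¬(((A ∨ ¬E) ∧ ¬A) → ¬¬B): α-rule — add ((A ∨ ¬E) ∧ ¬A), ¬¬¬B.
    ((A ∨ ¬E) ∧ ¬A): α-rule — add (A ∨ ¬E), ¬A.
    ¬¬¬B: drop double negation, giving ¬B.
    (A ∨ ¬E): β-rule — branch into A  //  ¬E.
      branch 1.1 (add A):
        × closes — contains both A and ¬A.
      branch 1.2 (add ¬E):
        ○ open, literals {A=0, B=0, E=0}.
  branch 2 (add ¬((B ↔ (A ∨ (¬D ∨ B))) ↔ (D → ¬D))):
    ¬((B ↔ (A ∨ (¬D ∨ B))) ↔ (D → ¬D)): β-rule — branch into (B ↔ (A ∨ (¬D ∨ B))), ¬(D → ¬D)  //  ¬(B ↔ (A ∨ (¬D ∨ B))), (D → ¬D).
      branch 2.1 (add (B ↔ (A ∨ (¬D ∨ B))), ¬(D → ¬D)):
        ¬(D → ¬D): α-rule — add D, ¬¬D.
        (B ↔ (A ∨ (¬D ∨ B))): β-rule — branch into B, (A ∨ (¬D ∨ B))  //  ¬B, ¬(A ∨ (¬D ∨ B)).
          branch 2.1.1 (add B, (A ∨ (¬D ∨ B))):
            (A ∨ (¬D ∨ B)): β-rule — branch into A  //  (¬D ∨ B).
              branch 2.1.1.1 (add A):
                ○ open, literals {A=1, B=1, D=1}.
              branch 2.1.1.2 (add (¬D ∨ B)):
                (¬D ∨ B): β-rule — branch into ¬D  //  B.
                  branch 2.1.1.2.1 (add ¬D):
                    × closes — contains both D and ¬D.
                  branch 2.1.1.2.2 (add B):
                    ○ open, literals {B=1, D=1}.
          branch 2.1.2 (add ¬B, ¬(A ∨ (¬D ∨ B))):
            ¬(A ∨ (¬D ∨ B)): α-rule — add ¬A, ¬(¬D ∨ B).
            ¬(¬D ∨ B): α-rule — add ¬¬D, ¬B.
            ○ open, literals {A=0, B=0, D=1}.
      branch 2.2 (add ¬(B ↔ (A ∨ (¬D ∨ B))), (D → ¬D)):
        ¬(B ↔ (A ∨ (¬D ∨ B))): β-rule — branch into B, ¬(A ∨ (¬D ∨ B))  //  ¬B, (A ∨ (¬D ∨ B)).
          branch 2.2.1 (add B, ¬(A ∨ (¬D ∨ B))):
            ¬(A ∨ (¬D ∨ B)): α-rule — add ¬A, ¬(¬D ∨ B).
            ¬(¬D ∨ B): α-rule — add ¬¬D, ¬B.
            × closes — contains both B and ¬B.
          branch 2.2.2 (add ¬B, (A ∨ (¬D ∨ B))):
            (D → ¬D): β-rule — branch into ¬D  //  ¬D.
              branch 2.2.2.1 (add ¬D):
                (A ∨ (¬D ∨ B)): β-rule — branch into A  //  (¬D ∨ B).
                  branch 2.2.2.1.1 (add A):
                    ○ open, literals {A=1, B=0, D=0}.
                  branch 2.2.2.1.2 (add (¬D ∨ B)):
                    (¬D ∨ B): β-rule — branch into ¬D  //  B.
                      branch 2.2.2.1.2.1 (add ¬D):
                        ○ open, literals {B=0, D=0}.
                      branch 2.2.2.1.2.2 (add B):
                        × closes — contains both B and ¬B.
              branch 2.2.2.2 (add ¬D):
                (A ∨ (¬D ∨ B)): β-rule — branch into A  //  (¬D ∨ B).
                  branch 2.2.2.2.1 (add A):
                    ○ open, literals {A=1, B=0, D=0}.
                  branch 2.2.2.2.2 (add (¬D ∨ B)):
                    (¬D ∨ B): β-rule — branch into ¬D  //  B.
                      branch 2.2.2.2.2.1 (add ¬D):
                        ○ open, literals {B=0, D=0}.
                      branch 2.2.2.2.2.2 (add B):
                        × closes — contains both B and ¬B.
5 branches closed, 8 open.
Each open branch fixes some atoms; the unmentioned ones are free. Counting distinct full assignments: branch {A=0, B=0, E=0} (D, C) contributes 4 new; branch {A=1, B=1, D=1} (E, C) contributes 4 new; branch {B=1, D=1} (E, A, C) contributes 4 new; branch {A=0, B=0, D=1} (E, C) contributes 2 new; branch {A=1, B=0, D=0} (E, C) contributes 4 new; branch {B=0, D=0} (E, A, C) contributes 2 new; branch {A=1, B=0, D=0} (E, C) contributes 0 new; branch {B=0, D=0} (E, A, C) contributes 0 new. Total: 20.

20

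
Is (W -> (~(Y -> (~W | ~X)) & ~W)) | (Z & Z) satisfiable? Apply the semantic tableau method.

Initial set: {((W -> (~(Y -> (~W | ~X)) & ~W)) | (Z & Z))}.
((W -> (~(Y -> (~W | ~X)) & ~W)) | (Z & Z)): β-rule — branch into (W -> (~(Y -> (~W | ~X)) & ~W))  //  (Z & Z).
  branch 1 (add (W -> (~(Y -> (~W | ~X)) & ~W))):
    (W -> (~(Y -> (~W | ~X)) & ~W)): β-rule — branch into ~W  //  (~(Y -> (~W | ~X)) & ~W).
      branch 1.1 (add ~W):
        ○ open, literals {W=0}.
      branch 1.2 (add (~(Y -> (~W | ~X)) & ~W)):
        (~(Y -> (~W | ~X)) & ~W): α-rule — add ~(Y -> (~W | ~X)), ~W.
        ~(Y -> (~W | ~X)): α-rule — add Y, ~(~W | ~X).
        ~(~W | ~X): α-rule — add ~~W, ~~X.
        × closes — contains both W and ~W.
  branch 2 (add (Z & Z)):
    (Z & Z): α-rule — add Z, Z.
    ○ open, literals {Z=1}.
1 branch closed, 2 open.
An open branch gives a satisfying assignment: W=0.

Satisfiable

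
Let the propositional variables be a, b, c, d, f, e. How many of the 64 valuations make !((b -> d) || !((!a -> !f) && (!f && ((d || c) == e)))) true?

Initial set: {T !((b -> d) || !((!a -> !f) && (!f && ((d || c) == e))))}.
T !((b -> d) || !((!a -> !f) && (!f && ((d || c) == e)))): α-rule — add F (b -> d), F !((!a -> !f) && (!f && ((d || c) == e))).
F (b -> d): α-rule — add T b, F d.
F !((!a -> !f) && (!f && ((d || c) == e))): α-rule — add T (!a -> !f), T (!f && ((d || c) == e)).
T (!f && ((d || c) == e)): α-rule — add T !f, T ((d || c) == e).
T (!a -> !f): β-rule — branch into F !a  //  T !f.
  branch 1 (add F !a):
    T ((d || c) == e): β-rule — branch into T (d || c), T e  //  F (d || c), F e.
      branch 1.1 (add T (d || c), T e):
        T (d || c): β-rule — branch into T d  //  T c.
          branch 1.1.1 (add T d):
            × closes — contains both d and !d.
          branch 1.1.2 (add T c):
            ○ open, literals {a=T, b=T, c=T, d=F, e=T, f=F}.
      branch 1.2 (add F (d || c), F e):
        F (d || c): α-rule — add F d, F c.
        ○ open, literals {a=T, b=T, c=F, d=F, e=F, f=F}.
  branch 2 (add T !f):
    T ((d || c) == e): β-rule — branch into T (d || c), T e  //  F (d || c), F e.
      branch 2.1 (add T (d || c), T e):
        T (d || c): β-rule — branch into T d  //  T c.
          branch 2.1.1 (add T d):
            × closes — contains both d and !d.
          branch 2.1.2 (add T c):
            ○ open, literals {b=T, c=T, d=F, e=T, f=F}.
      branch 2.2 (add F (d || c), F e):
        F (d || c): α-rule — add F d, F c.
        ○ open, literals {b=T, c=F, d=F, e=F, f=F}.
2 branches closed, 4 open.
Each open branch fixes some atoms; the unmentioned ones are free. Counting distinct full assignments: branch {a=T, b=T, c=T, d=F, e=T, f=F} (none free) contributes 1 new; branch {a=T, b=T, c=F, d=F, e=F, f=F} (none free) contributes 1 new; branch {b=T, c=T, d=F, e=T, f=F} (a) contributes 1 new; branch {b=T, c=F, d=F, e=F, f=F} (a) contributes 1 new. Total: 4.

4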